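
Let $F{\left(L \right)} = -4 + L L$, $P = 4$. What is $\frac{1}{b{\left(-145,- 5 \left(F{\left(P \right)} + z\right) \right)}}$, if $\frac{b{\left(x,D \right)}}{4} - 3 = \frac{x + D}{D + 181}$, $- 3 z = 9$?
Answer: $\frac{17}{109} \approx 0.15596$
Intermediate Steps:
$F{\left(L \right)} = -4 + L^{2}$
$z = -3$ ($z = \left(- \frac{1}{3}\right) 9 = -3$)
$b{\left(x,D \right)} = 12 + \frac{4 \left(D + x\right)}{181 + D}$ ($b{\left(x,D \right)} = 12 + 4 \frac{x + D}{D + 181} = 12 + 4 \frac{D + x}{181 + D} = 12 + \frac{4 \left(D + x\right)}{181 + D}$)
$\frac{1}{b{\left(-145,- 5 \left(F{\left(P \right)} + z\right) \right)}} = \frac{1}{4 \frac{1}{181 - 5 \left(\left(-4 + 4^{2}\right) - 3\right)} \left(543 - 145 + 4 \left(- 5 \left(\left(-4 + 4^{2}\right) - 3\right)\right)\right)} = \frac{1}{4 \frac{1}{181 - 5 \left(\left(-4 + 16\right) - 3\right)} \left(543 - 145 + 4 \left(- 5 \left(\left(-4 + 16\right) - 3\right)\right)\right)} = \frac{1}{4 \frac{1}{181 - 5 \left(12 - 3\right)} \left(543 - 145 + 4 \left(- 5 \left(12 - 3\right)\right)\right)} = \frac{1}{4 \frac{1}{181 - 45} \left(543 - 145 + 4 \left(\left(-5\right) 9\right)\right)} = \frac{1}{4 \frac{1}{181 - 45} \left(543 - 145 + 4 \left(-45\right)\right)} = \frac{1}{4 \cdot \frac{1}{136} \left(543 - 145 - 180\right)} = \frac{1}{4 \cdot \frac{1}{136} \cdot 218} = \frac{1}{\frac{109}{17}} = \frac{17}{109}$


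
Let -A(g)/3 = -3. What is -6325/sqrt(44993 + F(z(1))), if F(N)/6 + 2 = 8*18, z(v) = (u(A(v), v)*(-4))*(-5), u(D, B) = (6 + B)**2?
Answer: -1265*sqrt(45845)/9169 ≈ -29.540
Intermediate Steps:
A(g) = 9 (A(g) = -3*(-3) = 9)
z(v) = 20*(6 + v)**2 (z(v) = ((6 + v)**2*(-4))*(-5) = -4*(6 + v)**2*(-5) = 20*(6 + v)**2)
F(N) = 852 (F(N) = -12 + 6*(8*18) = -12 + 6*144 = -12 + 864 = 852)
-6325/sqrt(44993 + F(z(1))) = -6325/sqrt(44993 + 852) = -6325*sqrt(45845)/45845 = -1265*sqrt(45845)/9169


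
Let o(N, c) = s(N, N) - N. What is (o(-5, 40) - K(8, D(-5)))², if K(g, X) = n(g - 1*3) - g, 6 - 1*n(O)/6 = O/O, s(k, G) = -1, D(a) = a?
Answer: 324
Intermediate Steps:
n(O) = 30 (n(O) = 36 - 6*O/O = 36 - 6*1 = 36 - 6 = 30)
K(g, X) = 30 - g
o(N, c) = -1 - N
(o(-5, 40) - K(8, D(-5)))² = ((-1 - 1*(-5)) - (30 - 1*8))² = ((-1 + 5) - (30 - 8))² = (4 - 1*22)² = (4 - 22)² = (-18)² = 324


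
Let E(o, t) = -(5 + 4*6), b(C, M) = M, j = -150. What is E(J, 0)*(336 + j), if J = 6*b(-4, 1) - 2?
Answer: -5394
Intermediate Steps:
J = 4 (J = 6*1 - 2 = 6 - 2 = 4)
E(o, t) = -29 (E(o, t) = -(5 + 24) = -1*29 = -29)
E(J, 0)*(336 + j) = -29*(336 - 150) = -29*186 = -5394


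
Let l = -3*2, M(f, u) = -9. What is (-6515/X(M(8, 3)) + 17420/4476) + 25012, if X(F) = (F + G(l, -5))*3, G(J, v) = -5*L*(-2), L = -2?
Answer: 271406934/10817 ≈ 25091.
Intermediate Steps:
l = -6
G(J, v) = -20 (G(J, v) = -5*(-2)*(-2) = 10*(-2) = -20)
X(F) = -60 + 3*F (X(F) = (F - 20)*3 = (-20 + F)*3 = -60 + 3*F)
(-6515/X(M(8, 3)) + 17420/4476) + 25012 = (-6515/(-60 + 3*(-9)) + 17420/4476) + 25012 = (-6515/(-60 - 27) + 17420*(1/4476)) + 25012 = (-6515/(-87) + 4355/1119) + 25012 = (-6515*(-1/87) + 4355/1119) + 25012 = (6515/87 + 4355/1119) + 25012 = 852130/10817 + 25012 = 271406934/10817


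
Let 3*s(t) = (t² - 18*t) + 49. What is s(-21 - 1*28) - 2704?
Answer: -4780/3 ≈ -1593.3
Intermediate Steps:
s(t) = 49/3 - 6*t + t²/3 (s(t) = ((t² - 18*t) + 49)/3 = (49 + t² - 18*t)/3 = 49/3 - 6*t + t²/3)
s(-21 - 1*28) - 2704 = (49/3 - 6*(-21 - 1*28) + (-21 - 1*28)²/3) - 2704 = (49/3 - 6*(-21 - 28) + (-21 - 28)²/3) - 2704 = (49/3 - 6*(-49) + (⅓)*(-49)²) - 2704 = (49/3 + 294 + (⅓)*2401) - 2704 = (49/3 + 294 + 2401/3) - 2704 = 3332/3 - 2704 = -4780/3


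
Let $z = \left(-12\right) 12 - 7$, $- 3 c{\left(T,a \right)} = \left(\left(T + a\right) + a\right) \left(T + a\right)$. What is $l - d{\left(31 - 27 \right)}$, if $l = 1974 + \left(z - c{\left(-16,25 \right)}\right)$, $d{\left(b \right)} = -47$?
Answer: $1972$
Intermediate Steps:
$c{\left(T,a \right)} = - \frac{\left(T + a\right) \left(T + 2 a\right)}{3}$ ($c{\left(T,a \right)} = - \frac{\left(\left(T + a\right) + a\right) \left(T + a\right)}{3} = - \frac{\left(T + 2 a\right) \left(T + a\right)}{3} = - \frac{\left(T + a\right) \left(T + 2 a\right)}{3}$)
$z = -151$ ($z = -144 - 7 = -151$)
$l = 1925$ ($l = 1974 - \left(151 - \frac{1250}{3} - \frac{256}{3} - \left(-16\right) 25\right) = 1974 - \left(551 - \frac{1250}{3} - \frac{256}{3}\right) = 1974 - 49 = 1925$)
$l - d{\left(31 - 27 \right)} = 1925 - -47 = 1925 + 47 = 1972$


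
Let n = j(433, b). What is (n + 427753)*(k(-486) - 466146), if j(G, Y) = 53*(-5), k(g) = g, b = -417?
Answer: -199479580416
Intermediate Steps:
j(G, Y) = -265
n = -265
(n + 427753)*(k(-486) - 466146) = (-265 + 427753)*(-486 - 466146) = 427488*(-466632) = -199479580416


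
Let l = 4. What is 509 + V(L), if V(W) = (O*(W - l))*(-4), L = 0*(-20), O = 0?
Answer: 509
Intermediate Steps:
L = 0
V(W) = 0 (V(W) = (0*(W - 1*4))*(-4) = (0*(W - 4))*(-4) = (0*(-4 + W))*(-4) = 0*(-4) = 0)
509 + V(L) = 509 + 0 = 509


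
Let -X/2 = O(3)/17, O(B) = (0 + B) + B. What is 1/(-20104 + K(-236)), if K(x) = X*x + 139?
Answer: -17/336573 ≈ -5.0509e-5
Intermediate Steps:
O(B) = 2*B (O(B) = B + B = 2*B)
X = -12/17 (X = -2*2*3/17 = -12/17 ≈ -0.70588)
K(x) = 139 - 12*x/17 (K(x) = -12*x/17 + 139 = 139 - 12*x/17)
1/(-20104 + K(-236)) = 1/(-20104 + (139 - 12/17*(-236))) = 1/(-20104 + (139 + 2832/17)) = 1/(-20104 + 5195/17) = 1/(-336573/17) = -17/336573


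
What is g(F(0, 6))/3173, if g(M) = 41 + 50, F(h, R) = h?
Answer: 91/3173 ≈ 0.028679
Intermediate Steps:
g(M) = 91
g(F(0, 6))/3173 = 91/3173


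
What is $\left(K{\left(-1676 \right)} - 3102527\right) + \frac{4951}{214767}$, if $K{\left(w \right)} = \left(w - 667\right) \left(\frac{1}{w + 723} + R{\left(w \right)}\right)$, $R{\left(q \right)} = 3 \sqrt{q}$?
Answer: $- \frac{635002848729793}{204672951} - 14058 i \sqrt{419} \approx -3.1025 \cdot 10^{6} - 2.8776 \cdot 10^{5} i$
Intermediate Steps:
$K{\left(w \right)} = \left(-667 + w\right) \left(\frac{1}{723 + w} + 3 \sqrt{w}\right)$ ($K{\left(w \right)} = \left(w - 667\right) \left(\frac{1}{w + 723} + 3 \sqrt{w}\right) = \left(-667 + w\right) \left(\frac{1}{723 + w} + 3 \sqrt{w}\right)$)
$\left(K{\left(-1676 \right)} - 3102527\right) + \frac{4951}{214767} = \left(\frac{-667 - 1676 - 1446723 \sqrt{-1676} + 3 \left(-1676\right)^{\frac{5}{2}} + 168 \left(-1676\right)^{\frac{3}{2}}}{723 - 1676} - 3102527\right) + \frac{4951}{214767} = \left(\frac{-667 - 1676 - 1446723 \cdot 2 i \sqrt{419} + 3 \cdot 5617952 i \sqrt{419} + 168 \left(- 3352 i \sqrt{419}\right)}{-953} - 3102527\right) + 4951 \cdot \frac{1}{214767} = \left(- \frac{-667 - 1676 - 2893446 i \sqrt{419} + 16853856 i \sqrt{419} - 563136 i \sqrt{419}}{953} - 3102527\right) + \frac{4951}{214767} = \left(- \frac{-2343 + 13397274 i \sqrt{419}}{953} - 3102527\right) + \frac{4951}{214767} = \left(\left(\frac{2343}{953} - 14058 i \sqrt{419}\right) - 3102527\right) + \frac{4951}{214767} = \left(- \frac{2956705888}{953} - 14058 i \sqrt{419}\right) + \frac{4951}{214767} = - \frac{635002848729793}{204672951} - 14058 i \sqrt{419}$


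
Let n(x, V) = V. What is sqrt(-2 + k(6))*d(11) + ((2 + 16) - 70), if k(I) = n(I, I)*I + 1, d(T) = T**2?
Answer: -52 + 121*sqrt(35) ≈ 663.85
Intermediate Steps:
k(I) = 1 + I**2 (k(I) = I*I + 1 = I**2 + 1 = 1 + I**2)
sqrt(-2 + k(6))*d(11) + ((2 + 16) - 70) = sqrt(-2 + (1 + 6**2))*11**2 + ((2 + 16) - 70) = sqrt(-2 + (1 + 36))*121 + (18 - 70) = sqrt(-2 + 37)*121 - 52 = sqrt(35)*121 - 52 = 121*sqrt(35) - 52 = -52 + 121*sqrt(35)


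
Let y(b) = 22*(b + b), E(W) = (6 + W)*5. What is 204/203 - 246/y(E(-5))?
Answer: -2529/22330 ≈ -0.11326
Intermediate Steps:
E(W) = 30 + 5*W
y(b) = 44*b (y(b) = 22*(2*b) = 44*b)
204/203 - 246/y(E(-5)) = 204/203 - 246*1/(44*(30 + 5*(-5))) = 204*(1/203) - 246*1/(44*(30 - 25)) = 204/203 - 246/(44*5) = 204/203 - 246/220 = 204/203 - 246*1/220 = 204/203 - 123/110 = -2529/22330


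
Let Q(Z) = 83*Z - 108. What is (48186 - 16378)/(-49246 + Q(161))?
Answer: -31808/35991 ≈ -0.88378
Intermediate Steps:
Q(Z) = -108 + 83*Z
(48186 - 16378)/(-49246 + Q(161)) = (48186 - 16378)/(-49246 + (-108 + 83*161)) = 31808/(-49246 + (-108 + 13363)) = 31808/(-49246 + 13255) = 31808/(-35991) = 31808*(-1/35991) = -31808/35991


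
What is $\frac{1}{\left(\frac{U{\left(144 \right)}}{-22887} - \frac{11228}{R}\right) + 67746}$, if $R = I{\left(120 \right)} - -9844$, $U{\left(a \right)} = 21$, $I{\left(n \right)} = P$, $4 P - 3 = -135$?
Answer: $\frac{74848119}{5070574942685} \approx 1.4761 \cdot 10^{-5}$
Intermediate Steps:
$P = -33$ ($P = \frac{3}{4} + \frac{1}{4} \left(-135\right) = \frac{3}{4} - \frac{135}{4} = -33$)
$I{\left(n \right)} = -33$
$R = 9811$ ($R = -33 - -9844 = -33 + 9844 = 9811$)
$\frac{1}{\left(\frac{U{\left(144 \right)}}{-22887} - \frac{11228}{R}\right) + 67746} = \frac{1}{\left(\frac{21}{-22887} - \frac{11228}{9811}\right) + 67746} = \frac{1}{\left(21 \left(- \frac{1}{22887}\right) - \frac{11228}{9811}\right) + 67746} = \frac{1}{\left(- \frac{7}{7629} - \frac{11228}{9811}\right) + 67746} = \frac{1}{- \frac{85727089}{74848119} + 67746} = \frac{1}{\frac{5070574942685}{74848119}} = \frac{74848119}{5070574942685}$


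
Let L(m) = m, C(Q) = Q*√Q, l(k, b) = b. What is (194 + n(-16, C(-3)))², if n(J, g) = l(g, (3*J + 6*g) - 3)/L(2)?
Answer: 112597/4 - 3033*I*√3 ≈ 28149.0 - 5253.3*I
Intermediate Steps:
C(Q) = Q^(3/2)
n(J, g) = -3/2 + 3*g + 3*J/2 (n(J, g) = ((3*J + 6*g) - 3)/2 = (-3 + 3*J + 6*g)*(½) = -3/2 + 3*g + 3*J/2)
(194 + n(-16, C(-3)))² = (194 + (-3/2 + 3*(-3)^(3/2) + (3/2)*(-16)))² = (194 + (-3/2 + 3*(-3*I*√3) - 24))² = (194 + (-3/2 - 9*I*√3 - 24))² = (194 + (-51/2 - 9*I*√3))² = (337/2 - 9*I*√3)²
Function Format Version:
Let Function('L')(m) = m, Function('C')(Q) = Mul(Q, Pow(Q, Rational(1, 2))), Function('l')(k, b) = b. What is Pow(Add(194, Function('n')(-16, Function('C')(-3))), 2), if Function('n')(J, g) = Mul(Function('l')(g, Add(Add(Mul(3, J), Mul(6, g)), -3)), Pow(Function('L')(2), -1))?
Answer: Add(Rational(112597, 4), Mul(-3033, I, Pow(3, Rational(1, 2)))) ≈ Add(28149., Mul(-5253.3, I))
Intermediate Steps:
Function('C')(Q) = Pow(Q, Rational(3, 2))
Function('n')(J, g) = Add(Rational(-3, 2), Mul(3, g), Mul(Rational(3, 2), J)) (Function('n')(J, g) = Mul(Add(Add(Mul(3, J), Mul(6, g)), -3), Pow(2, -1)) = Mul(Add(-3, Mul(3, J), Mul(6, g)), Rational(1, 2)) = Add(Rational(-3, 2), Mul(3, g), Mul(Rational(3, 2), J)))
Pow(Add(194, Function('n')(-16, Function('C')(-3))), 2) = Pow(Add(194, Add(Rational(-3, 2), Mul(3, Pow(-3, Rational(3, 2))), Mul(Rational(3, 2), -16))), 2) = Pow(Add(194, Add(Rational(-3, 2), Mul(3, Mul(-3, I, Pow(3, Rational(1, 2)))), -24)), 2) = Pow(Add(194, Add(Rational(-3, 2), Mul(-9, I, Pow(3, Rational(1, 2))), -24)), 2) = Pow(Add(194, Add(Rational(-51, 2), Mul(-9, I, Pow(3, Rational(1, 2))))), 2) = Pow(Add(Rational(337, 2), Mul(-9, I, Pow(3, Rational(1, 2)))), 2)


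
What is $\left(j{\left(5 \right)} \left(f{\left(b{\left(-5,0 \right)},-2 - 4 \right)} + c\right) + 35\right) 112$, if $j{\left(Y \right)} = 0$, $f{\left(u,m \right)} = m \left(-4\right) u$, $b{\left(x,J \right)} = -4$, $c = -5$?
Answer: $3920$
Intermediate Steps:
$f{\left(u,m \right)} = - 4 m u$
$\left(j{\left(5 \right)} \left(f{\left(b{\left(-5,0 \right)},-2 - 4 \right)} + c\right) + 35\right) 112 = \left(0 \left(\left(-4\right) \left(-2 - 4\right) \left(-4\right) - 5\right) + 35\right) 112 = \left(0 \left(\left(-4\right) \left(-6\right) \left(-4\right) - 5\right) + 35\right) 112 = \left(0 \left(-96 - 5\right) + 35\right) 112 = \left(0 \left(-101\right) + 35\right) 112 = \left(0 + 35\right) 112 = 35 \cdot 112 = 3920$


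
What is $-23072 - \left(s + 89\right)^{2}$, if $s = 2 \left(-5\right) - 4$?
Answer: $-28697$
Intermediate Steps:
$s = -14$ ($s = -10 - 4 = -14$)
$-23072 - \left(s + 89\right)^{2} = -23072 - \left(-14 + 89\right)^{2} = -23072 - 75^{2} = -23072 - 5625 = -28697$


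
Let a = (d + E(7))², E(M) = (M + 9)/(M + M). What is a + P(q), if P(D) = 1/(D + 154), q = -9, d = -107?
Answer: 79616794/7105 ≈ 11206.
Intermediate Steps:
E(M) = (9 + M)/(2*M) (E(M) = (9 + M)/((2*M)) = (9 + M)*(1/(2*M)) = (9 + M)/(2*M))
P(D) = 1/(154 + D)
a = 549081/49 (a = (-107 + (½)*(9 + 7)/7)² = (-107 + (½)*(⅐)*16)² = (-107 + 8/7)² = (-741/7)² = 549081/49 ≈ 11206.)
a + P(q) = 549081/49 + 1/(154 - 9) = 549081/49 + 1/145 = 79616794/7105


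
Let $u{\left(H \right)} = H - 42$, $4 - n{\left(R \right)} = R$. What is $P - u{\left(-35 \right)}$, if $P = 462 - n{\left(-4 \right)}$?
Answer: $531$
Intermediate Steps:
$n{\left(R \right)} = 4 - R$
$u{\left(H \right)} = -42 + H$
$P = 454$ ($P = 462 - \left(4 - -4\right) = 462 - \left(4 + 4\right) = 462 - 8 = 454$)
$P - u{\left(-35 \right)} = 454 - \left(-42 - 35\right) = 454 - -77 = 454 + 77 = 531$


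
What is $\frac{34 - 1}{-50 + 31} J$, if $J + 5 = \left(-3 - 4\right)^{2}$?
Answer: $- \frac{1452}{19} \approx -76.421$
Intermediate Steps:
$J = 44$ ($J = -5 + \left(-3 - 4\right)^{2} = -5 + \left(-7\right)^{2} = -5 + 49 = 44$)
$\frac{34 - 1}{-50 + 31} J = \frac{34 - 1}{-50 + 31} \cdot 44 = \frac{33}{-19} \cdot 44 = 33 \left(- \frac{1}{19}\right) 44 = \left(- \frac{33}{19}\right) 44 = - \frac{1452}{19}$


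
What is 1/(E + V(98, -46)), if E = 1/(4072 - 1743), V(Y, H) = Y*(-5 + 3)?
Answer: -2329/456483 ≈ -0.0051021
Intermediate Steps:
V(Y, H) = -2*Y (V(Y, H) = Y*(-2) = -2*Y)
E = 1/2329 ≈ 0.00042937
1/(E + V(98, -46)) = 1/(1/2329 - 2*98) = 1/(1/2329 - 196) = 1/(-456483/2329) = -2329/456483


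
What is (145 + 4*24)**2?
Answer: 58081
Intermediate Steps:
(145 + 4*24)**2 = (145 + 96)**2 = 241**2 = 58081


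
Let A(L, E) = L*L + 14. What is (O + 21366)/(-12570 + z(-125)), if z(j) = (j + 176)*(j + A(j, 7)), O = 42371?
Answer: 63737/778644 ≈ 0.081856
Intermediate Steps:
A(L, E) = 14 + L² (A(L, E) = L² + 14 = 14 + L²)
z(j) = (176 + j)*(14 + j + j²) (z(j) = (j + 176)*(j + (14 + j²)) = (176 + j)*(14 + j + j²))
(O + 21366)/(-12570 + z(-125)) = (42371 + 21366)/(-12570 + (2464 + (-125)³ + 177*(-125)² + 190*(-125))) = 63737/(-12570 + (2464 - 1953125 + 177*15625 - 23750)) = 63737/(-12570 + (2464 - 1953125 + 2765625 - 23750)) = 63737/(-12570 + 791214) = 63737/778644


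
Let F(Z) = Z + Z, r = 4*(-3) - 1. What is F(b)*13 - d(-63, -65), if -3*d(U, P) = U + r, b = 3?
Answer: 158/3 ≈ 52.667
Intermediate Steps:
r = -13 (r = -12 - 1 = -13)
d(U, P) = 13/3 - U/3 (d(U, P) = -(U - 13)/3 = -(-13 + U)/3 = 13/3 - U/3)
F(Z) = 2*Z
F(b)*13 - d(-63, -65) = (2*3)*13 - (13/3 - ⅓*(-63)) = 6*13 - (13/3 + 21) = 78 - 1*76/3 = 78 - 76/3 = 158/3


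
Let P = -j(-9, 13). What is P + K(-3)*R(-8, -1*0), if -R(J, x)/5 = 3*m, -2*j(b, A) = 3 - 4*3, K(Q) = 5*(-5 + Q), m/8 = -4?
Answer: -38409/2 ≈ -19205.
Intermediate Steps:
m = -32 (m = 8*(-4) = -32)
K(Q) = -25 + 5*Q
j(b, A) = 9/2 (j(b, A) = -(3 - 4*3)/2 = -(3 - 12)/2 = -½*(-9) = 9/2)
R(J, x) = 480 (R(J, x) = -15*(-32) = -5*(-96) = 480)
P = -9/2 (P = -1*9/2 = -9/2 ≈ -4.5000)
P + K(-3)*R(-8, -1*0) = -9/2 + (-25 + 5*(-3))*480 = -9/2 + (-25 - 15)*480 = -9/2 - 40*480 = -9/2 - 19200 = -38409/2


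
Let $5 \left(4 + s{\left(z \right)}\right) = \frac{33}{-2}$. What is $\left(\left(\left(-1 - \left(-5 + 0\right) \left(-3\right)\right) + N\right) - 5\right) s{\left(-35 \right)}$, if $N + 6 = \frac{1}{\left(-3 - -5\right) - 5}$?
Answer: $\frac{2993}{15} \approx 199.53$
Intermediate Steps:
$s{\left(z \right)} = - \frac{73}{10}$ ($s{\left(z \right)} = -4 + \frac{33 \frac{1}{-2}}{5} = -4 + \frac{33 \left(- \frac{1}{2}\right)}{5} = -4 + \frac{1}{5} \left(- \frac{33}{2}\right) = -4 - \frac{33}{10} = - \frac{73}{10}$)
$N = - \frac{19}{3}$ ($N = -6 + \frac{1}{\left(-3 - -5\right) - 5} = -6 + \frac{1}{\left(-3 + 5\right) - 5} = -6 + \frac{1}{2 - 5} = -6 + \frac{1}{-3} = -6 - \frac{1}{3} = - \frac{19}{3} \approx -6.3333$)
$\left(\left(\left(-1 - \left(-5 + 0\right) \left(-3\right)\right) + N\right) - 5\right) s{\left(-35 \right)} = \left(\left(\left(-1 - \left(-5 + 0\right) \left(-3\right)\right) - \frac{19}{3}\right) - 5\right) \left(- \frac{73}{10}\right) = \left(\left(\left(-1 - \left(-5\right) \left(-3\right)\right) - \frac{19}{3}\right) - 5\right) \left(- \frac{73}{10}\right) = \left(\left(\left(-1 - 15\right) - \frac{19}{3}\right) - 5\right) \left(- \frac{73}{10}\right) = \left(\left(-16 - \frac{19}{3}\right) - 5\right) \left(- \frac{73}{10}\right) = \left(- \frac{67}{3} - 5\right) \left(- \frac{73}{10}\right) = \left(- \frac{82}{3}\right) \left(- \frac{73}{10}\right) = \frac{2993}{15}$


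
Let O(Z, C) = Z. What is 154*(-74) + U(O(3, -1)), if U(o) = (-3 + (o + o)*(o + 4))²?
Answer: -9875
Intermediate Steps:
U(o) = (-3 + 2*o*(4 + o))² (U(o) = (-3 + (2*o)*(4 + o))² = (-3 + 2*o*(4 + o))²)
154*(-74) + U(O(3, -1)) = 154*(-74) + (-3 + 2*3² + 8*3)² = -11396 + (-3 + 2*9 + 24)² = -11396 + (-3 + 18 + 24)² = -11396 + 39² = -11396 + 1521 = -9875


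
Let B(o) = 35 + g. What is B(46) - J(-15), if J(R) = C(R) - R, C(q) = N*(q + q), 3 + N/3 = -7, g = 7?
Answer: -873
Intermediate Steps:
B(o) = 42 (B(o) = 35 + 7 = 42)
N = -30 (N = -9 + 3*(-7) = -9 - 21 = -30)
C(q) = -60*q (C(q) = -30*(q + q) = -60*q)
J(R) = -61*R (J(R) = -60*R - R = -61*R)
B(46) - J(-15) = 42 - (-61)*(-15) = 42 - 1*915 = 42 - 915 = -873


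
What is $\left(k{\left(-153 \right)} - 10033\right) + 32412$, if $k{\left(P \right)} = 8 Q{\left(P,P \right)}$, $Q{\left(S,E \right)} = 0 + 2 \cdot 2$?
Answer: $22411$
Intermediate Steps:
$Q{\left(S,E \right)} = 4$ ($Q{\left(S,E \right)} = 0 + 4 = 4$)
$k{\left(P \right)} = 32$ ($k{\left(P \right)} = 8 \cdot 4 = 32$)
$\left(k{\left(-153 \right)} - 10033\right) + 32412 = \left(32 - 10033\right) + 32412 = -10001 + 32412 = 22411$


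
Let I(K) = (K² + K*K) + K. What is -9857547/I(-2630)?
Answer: -3285849/4610390 ≈ -0.71271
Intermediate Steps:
I(K) = K + 2*K² (I(K) = (K² + K²) + K = 2*K² + K = K + 2*K²)
-9857547/I(-2630) = -9857547*(-1/(2630*(1 + 2*(-2630)))) = -9857547*(-1/(2630*(1 - 5260))) = -9857547/((-2630*(-5259))) = -9857547/13831170 = -9857547*1/13831170 = -3285849/4610390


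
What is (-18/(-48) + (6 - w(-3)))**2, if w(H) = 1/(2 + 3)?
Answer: 61009/1600 ≈ 38.131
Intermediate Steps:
w(H) = 1/5
(-18/(-48) + (6 - w(-3)))**2 = (-18/(-48) + (6 - 1*1/5))**2 = (-18*(-1/48) + (6 - 1/5))**2 = (3/8 + 29/5)**2 = (247/40)**2 = 61009/1600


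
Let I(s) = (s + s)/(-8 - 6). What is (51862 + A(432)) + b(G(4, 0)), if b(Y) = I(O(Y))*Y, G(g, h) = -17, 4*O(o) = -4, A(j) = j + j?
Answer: 369065/7 ≈ 52724.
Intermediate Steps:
A(j) = 2*j
O(o) = -1 (O(o) = (1/4)*(-4) = -1)
I(s) = -s/7 (I(s) = (2*s)/(-14) = (2*s)*(-1/14) = -s/7)
b(Y) = Y/7 (b(Y) = (-1/7*(-1))*Y = Y/7)
(51862 + A(432)) + b(G(4, 0)) = (51862 + 2*432) + (1/7)*(-17) = (51862 + 864) - 17/7 = 52726 - 17/7 = 369065/7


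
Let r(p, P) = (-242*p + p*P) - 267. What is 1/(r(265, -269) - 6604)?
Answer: -1/142286 ≈ -7.0281e-6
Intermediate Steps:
r(p, P) = -267 - 242*p + P*p (r(p, P) = (-242*p + P*p) - 267 = -267 - 242*p + P*p)
1/(r(265, -269) - 6604) = 1/((-267 - 242*265 - 269*265) - 6604) = 1/((-267 - 64130 - 71285) - 6604) = 1/(-135682 - 6604) = 1/(-142286) = -1/142286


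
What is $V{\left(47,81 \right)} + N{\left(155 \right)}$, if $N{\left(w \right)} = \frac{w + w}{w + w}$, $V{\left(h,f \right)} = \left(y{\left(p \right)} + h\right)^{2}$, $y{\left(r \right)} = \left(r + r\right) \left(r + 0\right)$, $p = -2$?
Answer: $3026$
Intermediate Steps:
$y{\left(r \right)} = 2 r^{2}$ ($y{\left(r \right)} = 2 r r = 2 r^{2}$)
$V{\left(h,f \right)} = \left(8 + h\right)^{2}$ ($V{\left(h,f \right)} = \left(2 \left(-2\right)^{2} + h\right)^{2} = \left(2 \cdot 4 + h\right)^{2} = \left(8 + h\right)^{2}$)
$N{\left(w \right)} = 1$ ($N{\left(w \right)} = \frac{2 w}{2 w} = 2 w \frac{1}{2 w} = 1$)
$V{\left(47,81 \right)} + N{\left(155 \right)} = \left(8 + 47\right)^{2} + 1 = 55^{2} + 1 = 3025 + 1 = 3026$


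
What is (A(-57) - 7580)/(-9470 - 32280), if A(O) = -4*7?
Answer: 3804/20875 ≈ 0.18223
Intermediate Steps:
A(O) = -28
(A(-57) - 7580)/(-9470 - 32280) = (-28 - 7580)/(-9470 - 32280) = -7608/(-41750) = -7608*(-1/41750) = 3804/20875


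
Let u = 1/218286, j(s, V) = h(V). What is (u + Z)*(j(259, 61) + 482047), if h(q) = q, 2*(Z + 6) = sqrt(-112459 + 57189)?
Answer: -315712039610/109143 + 241054*I*sqrt(55270) ≈ -2.8926e+6 + 5.6671e+7*I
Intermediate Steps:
Z = -6 + I*sqrt(55270)/2 (Z = -6 + sqrt(-112459 + 57189)/2 = -6 + sqrt(-55270)/2 = -6 + (I*sqrt(55270))/2 = -6 + I*sqrt(55270)/2 ≈ -6.0 + 117.55*I)
j(s, V) = V
u = 1/218286 ≈ 4.5811e-6
(u + Z)*(j(259, 61) + 482047) = (1/218286 + (-6 + I*sqrt(55270)/2))*(61 + 482047) = (-1309715/218286 + I*sqrt(55270)/2)*482108 = -315712039610/109143 + 241054*I*sqrt(55270)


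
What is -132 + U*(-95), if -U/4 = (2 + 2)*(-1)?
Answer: -1652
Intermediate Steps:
U = 16 (U = -4*(2 + 2)*(-1) = -16*(-1) = -4*(-4) = 16)
-132 + U*(-95) = -132 + 16*(-95) = -132 - 1520 = -1652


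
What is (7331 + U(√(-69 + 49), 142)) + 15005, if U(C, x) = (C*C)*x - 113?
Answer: 19383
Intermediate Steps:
U(C, x) = -113 + x*C² (U(C, x) = C²*x - 113 = x*C² - 113 = -113 + x*C²)
(7331 + U(√(-69 + 49), 142)) + 15005 = (7331 + (-113 + 142*(√(-69 + 49))²)) + 15005 = (7331 + (-113 + 142*(√(-20))²)) + 15005 = (7331 + (-113 + 142*(2*I*√5)²)) + 15005 = (7331 + (-113 + 142*(-20))) + 15005 = (7331 + (-113 - 2840)) + 15005 = (7331 - 2953) + 15005 = 4378 + 15005 = 19383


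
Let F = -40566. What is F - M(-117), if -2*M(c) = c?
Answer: -81249/2 ≈ -40625.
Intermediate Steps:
M(c) = -c/2
F - M(-117) = -40566 - (-1)*(-117)/2 = -40566 - 1*117/2 = -40566 - 117/2 = -81249/2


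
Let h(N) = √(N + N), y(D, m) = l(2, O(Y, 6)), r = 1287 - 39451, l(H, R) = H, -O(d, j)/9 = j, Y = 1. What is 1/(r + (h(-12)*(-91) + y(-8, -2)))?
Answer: I/(2*(-19081*I + 91*√6)) ≈ -2.62e-5 + 3.0607e-7*I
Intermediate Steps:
O(d, j) = -9*j
r = -38164
y(D, m) = 2
h(N) = √2*√N (h(N) = √(2*N) = √2*√N)
1/(r + (h(-12)*(-91) + y(-8, -2))) = 1/(-38164 + ((√2*√(-12))*(-91) + 2)) = 1/(-38164 + ((√2*(2*I*√3))*(-91) + 2)) = 1/(-38164 + ((2*I*√6)*(-91) + 2)) = 1/(-38164 + (-182*I*√6 + 2)) = 1/(-38164 + (2 - 182*I*√6)) = 1/(-38162 - 182*I*√6)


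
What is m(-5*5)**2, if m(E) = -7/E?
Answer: 49/625 ≈ 0.078400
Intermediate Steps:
m(-5*5)**2 = (-7/((-5*5)))**2 = (-7/(-25))**2 = (-7*(-1/25))**2 = (7/25)**2 = 49/625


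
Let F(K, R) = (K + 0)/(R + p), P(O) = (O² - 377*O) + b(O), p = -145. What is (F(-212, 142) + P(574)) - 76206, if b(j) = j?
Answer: 112550/3 ≈ 37517.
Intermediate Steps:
P(O) = O² - 376*O (P(O) = (O² - 377*O) + O = O² - 376*O)
F(K, R) = K/(-145 + R) (F(K, R) = (K + 0)/(R - 145) = K/(-145 + R))
(F(-212, 142) + P(574)) - 76206 = (-212/(-145 + 142) + 574*(-376 + 574)) - 76206 = (-212/(-3) + 574*198) - 76206 = (-212*(-⅓) + 113652) - 76206 = (212/3 + 113652) - 76206 = 341168/3 - 76206 = 112550/3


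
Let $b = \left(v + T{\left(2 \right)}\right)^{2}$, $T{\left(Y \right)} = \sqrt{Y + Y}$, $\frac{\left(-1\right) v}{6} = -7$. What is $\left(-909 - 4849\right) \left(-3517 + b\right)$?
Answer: $9103398$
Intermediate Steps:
$v = 42$ ($v = \left(-6\right) \left(-7\right) = 42$)
$T{\left(Y \right)} = \sqrt{2} \sqrt{Y}$ ($T{\left(Y \right)} = \sqrt{2 Y} = \sqrt{2} \sqrt{Y}$)
$b = 1936$ ($b = \left(42 + \sqrt{2} \sqrt{2}\right)^{2} = \left(42 + 2\right)^{2} = 44^{2} = 1936$)
$\left(-909 - 4849\right) \left(-3517 + b\right) = \left(-909 - 4849\right) \left(-3517 + 1936\right) = \left(-5758\right) \left(-1581\right) = 9103398$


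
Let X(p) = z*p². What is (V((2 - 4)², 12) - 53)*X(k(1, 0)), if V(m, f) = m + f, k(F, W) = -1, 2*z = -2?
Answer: 37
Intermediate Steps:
z = -1 (z = (½)*(-2) = -1)
V(m, f) = f + m
X(p) = -p²
(V((2 - 4)², 12) - 53)*X(k(1, 0)) = ((12 + (2 - 4)²) - 53)*(-1*(-1)²) = ((12 + (-2)²) - 53)*(-1*1) = ((12 + 4) - 53)*(-1) = (16 - 53)*(-1) = -37*(-1) = 37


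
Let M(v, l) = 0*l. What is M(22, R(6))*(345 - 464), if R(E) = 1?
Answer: 0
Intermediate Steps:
M(v, l) = 0
M(22, R(6))*(345 - 464) = 0*(345 - 464) = 0*(-119) = 0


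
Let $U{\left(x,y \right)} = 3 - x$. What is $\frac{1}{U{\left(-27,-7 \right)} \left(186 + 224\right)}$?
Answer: $\frac{1}{12300} \approx 8.1301 \cdot 10^{-5}$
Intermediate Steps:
$\frac{1}{U{\left(-27,-7 \right)} \left(186 + 224\right)} = \frac{1}{\left(3 - -27\right) \left(186 + 224\right)} = \frac{1}{\left(3 + 27\right) 410} = \frac{1}{30} \cdot \frac{1}{410} = \frac{1}{12300}$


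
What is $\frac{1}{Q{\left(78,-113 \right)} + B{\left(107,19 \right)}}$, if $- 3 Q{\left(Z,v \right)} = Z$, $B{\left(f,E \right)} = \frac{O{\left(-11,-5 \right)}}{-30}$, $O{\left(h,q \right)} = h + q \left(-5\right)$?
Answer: $- \frac{15}{397} \approx -0.037783$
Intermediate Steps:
$O{\left(h,q \right)} = h - 5 q$
$B{\left(f,E \right)} = - \frac{7}{15}$ ($B{\left(f,E \right)} = \frac{-11 - -25}{-30} = \left(-11 + 25\right) \left(- \frac{1}{30}\right) = 14 \left(- \frac{1}{30}\right) = - \frac{7}{15}$)
$Q{\left(Z,v \right)} = - \frac{Z}{3}$
$\frac{1}{Q{\left(78,-113 \right)} + B{\left(107,19 \right)}} = \frac{1}{\left(- \frac{1}{3}\right) 78 - \frac{7}{15}} = \frac{1}{-26 - \frac{7}{15}} = \frac{1}{- \frac{397}{15}} = - \frac{15}{397}$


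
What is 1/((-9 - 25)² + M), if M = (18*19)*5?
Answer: 1/2866 ≈ 0.00034892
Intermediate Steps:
M = 1710 (M = 342*5 = 1710)
1/((-9 - 25)² + M) = 1/((-9 - 25)² + 1710) = 1/((-34)² + 1710) = 1/(1156 + 1710) = 1/2866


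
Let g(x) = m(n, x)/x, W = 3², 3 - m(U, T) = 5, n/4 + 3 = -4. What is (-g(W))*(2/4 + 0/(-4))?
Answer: ⅑ ≈ 0.11111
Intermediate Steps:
n = -28 (n = -12 + 4*(-4) = -12 - 16 = -28)
m(U, T) = -2 (m(U, T) = 3 - 1*5 = 3 - 5 = -2)
W = 9
g(x) = -2/x
(-g(W))*(2/4 + 0/(-4)) = (-(-2)/9)*(2/4 + 0/(-4)) = (-(-2)/9)*(2*(¼) + 0*(-¼)) = (-1*(-2/9))*(½ + 0) = (2/9)*(½) = ⅑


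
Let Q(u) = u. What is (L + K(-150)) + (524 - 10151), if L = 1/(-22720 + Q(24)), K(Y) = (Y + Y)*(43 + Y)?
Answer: 510047207/22696 ≈ 22473.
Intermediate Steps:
K(Y) = 2*Y*(43 + Y) (K(Y) = (2*Y)*(43 + Y) = 2*Y*(43 + Y))
L = -1/22696 (L = 1/(-22720 + 24) = 1/(-22696) = -1/22696 ≈ -4.4061e-5)
(L + K(-150)) + (524 - 10151) = (-1/22696 + 2*(-150)*(43 - 150)) + (524 - 10151) = (-1/22696 + 2*(-150)*(-107)) - 9627 = (-1/22696 + 32100) - 9627 = 728541599/22696 - 9627 = 510047207/22696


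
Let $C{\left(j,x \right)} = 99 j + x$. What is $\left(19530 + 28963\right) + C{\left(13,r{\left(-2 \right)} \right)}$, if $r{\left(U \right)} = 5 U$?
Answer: $49770$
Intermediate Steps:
$C{\left(j,x \right)} = x + 99 j$
$\left(19530 + 28963\right) + C{\left(13,r{\left(-2 \right)} \right)} = \left(19530 + 28963\right) + \left(5 \left(-2\right) + 99 \cdot 13\right) = 48493 + \left(-10 + 1287\right) = 48493 + 1277 = 49770$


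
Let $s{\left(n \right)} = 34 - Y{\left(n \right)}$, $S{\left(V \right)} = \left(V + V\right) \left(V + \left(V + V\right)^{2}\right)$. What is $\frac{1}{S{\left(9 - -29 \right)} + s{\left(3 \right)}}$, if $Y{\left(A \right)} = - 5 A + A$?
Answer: $\frac{1}{441910} \approx 2.2629 \cdot 10^{-6}$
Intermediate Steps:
$Y{\left(A \right)} = - 4 A$
$S{\left(V \right)} = 2 V \left(V + 4 V^{2}\right)$ ($S{\left(V \right)} = 2 V \left(V + \left(2 V\right)^{2}\right) = 2 V \left(V + 4 V^{2}\right)$)
$s{\left(n \right)} = 34 + 4 n$ ($s{\left(n \right)} = 34 - - 4 n = 34 + 4 n$)
$\frac{1}{S{\left(9 - -29 \right)} + s{\left(3 \right)}} = \frac{1}{\left(9 - -29\right)^{2} \left(2 + 8 \left(9 - -29\right)\right) + \left(34 + 4 \cdot 3\right)} = \frac{1}{\left(9 + 29\right)^{2} \left(2 + 8 \left(9 + 29\right)\right) + \left(34 + 12\right)} = \frac{1}{38^{2} \left(2 + 8 \cdot 38\right) + 46} = \frac{1}{1444 \left(2 + 304\right) + 46} = \frac{1}{1444 \cdot 306 + 46} = \frac{1}{441864 + 46} = \frac{1}{441910}$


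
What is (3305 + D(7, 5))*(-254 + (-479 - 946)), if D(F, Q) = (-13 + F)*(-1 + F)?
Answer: -5488651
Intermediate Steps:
D(F, Q) = (-1 + F)*(-13 + F)
(3305 + D(7, 5))*(-254 + (-479 - 946)) = (3305 + (13 + 7**2 - 14*7))*(-254 + (-479 - 946)) = (3305 + (13 + 49 - 98))*(-254 - 1425) = (3305 - 36)*(-1679) = 3269*(-1679) = -5488651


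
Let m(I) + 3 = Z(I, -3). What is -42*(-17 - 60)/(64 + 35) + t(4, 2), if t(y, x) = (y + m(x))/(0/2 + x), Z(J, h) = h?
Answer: 95/3 ≈ 31.667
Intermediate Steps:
m(I) = -6 (m(I) = -3 - 3 = -6)
t(y, x) = (-6 + y)/x (t(y, x) = (y - 6)/(0/2 + x) = (-6 + y)/(0*(½) + x) = (-6 + y)/(0 + x) = (-6 + y)/x)
-42*(-17 - 60)/(64 + 35) + t(4, 2) = -42*(-17 - 60)/(64 + 35) + (-6 + 4)/2 = -(-3234)/99 + (½)*(-2) = -(-3234)/99 - 1 = -42*(-7/9) - 1 = 98/3 - 1 = 95/3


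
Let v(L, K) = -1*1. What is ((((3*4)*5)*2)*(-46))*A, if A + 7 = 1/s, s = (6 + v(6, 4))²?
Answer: 192096/5 ≈ 38419.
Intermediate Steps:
v(L, K) = -1
s = 25 (s = (6 - 1)² = 5² = 25)
A = -174/25 (A = -7 + 1/25 = -174/25 ≈ -6.9600)
((((3*4)*5)*2)*(-46))*A = ((((3*4)*5)*2)*(-46))*(-174/25) = (((12*5)*2)*(-46))*(-174/25) = ((60*2)*(-46))*(-174/25) = (120*(-46))*(-174/25) = -5520*(-174/25) = 192096/5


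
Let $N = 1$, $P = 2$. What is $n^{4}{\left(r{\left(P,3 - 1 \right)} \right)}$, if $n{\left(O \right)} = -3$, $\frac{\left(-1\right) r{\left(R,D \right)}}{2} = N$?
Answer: $81$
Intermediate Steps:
$r{\left(R,D \right)} = -2$ ($r{\left(R,D \right)} = \left(-2\right) 1 = -2$)
$n^{4}{\left(r{\left(P,3 - 1 \right)} \right)} = \left(-3\right)^{4} = 81$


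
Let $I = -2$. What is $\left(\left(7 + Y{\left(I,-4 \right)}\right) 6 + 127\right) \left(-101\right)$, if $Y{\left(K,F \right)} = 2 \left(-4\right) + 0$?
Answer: $-12221$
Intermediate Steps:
$Y{\left(K,F \right)} = -8$ ($Y{\left(K,F \right)} = -8 + 0 = -8$)
$\left(\left(7 + Y{\left(I,-4 \right)}\right) 6 + 127\right) \left(-101\right) = \left(\left(7 - 8\right) 6 + 127\right) \left(-101\right) = \left(\left(-1\right) 6 + 127\right) \left(-101\right) = \left(-6 + 127\right) \left(-101\right) = 121 \left(-101\right) = -12221$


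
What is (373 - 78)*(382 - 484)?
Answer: -30090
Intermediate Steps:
(373 - 78)*(382 - 484) = 295*(-102) = -30090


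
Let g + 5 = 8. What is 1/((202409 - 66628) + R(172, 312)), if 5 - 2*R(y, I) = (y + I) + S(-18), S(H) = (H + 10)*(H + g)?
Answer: 2/270963 ≈ 7.3811e-6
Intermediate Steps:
g = 3 (g = -5 + 8 = 3)
S(H) = (3 + H)*(10 + H) (S(H) = (H + 10)*(H + 3) = (10 + H)*(3 + H) = (3 + H)*(10 + H))
R(y, I) = -115/2 - I/2 - y/2 (R(y, I) = 5/2 - ((y + I) + (30 + (-18)² + 13*(-18)))/2 = 5/2 - ((I + y) + (30 + 324 - 234))/2 = 5/2 - ((I + y) + 120)/2 = 5/2 - (120 + I + y)/2 = 5/2 + (-60 - I/2 - y/2) = -115/2 - I/2 - y/2)
1/((202409 - 66628) + R(172, 312)) = 1/((202409 - 66628) + (-115/2 - ½*312 - ½*172)) = 1/(135781 + (-115/2 - 156 - 86)) = 1/(135781 - 599/2) = 1/(270963/2) = 2/270963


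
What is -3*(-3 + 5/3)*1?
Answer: 4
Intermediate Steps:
-3*(-3 + 5/3)*1 = -3*(-4/3)*1 = 4*1 = 4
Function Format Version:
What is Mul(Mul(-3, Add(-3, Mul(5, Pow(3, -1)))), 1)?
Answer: 4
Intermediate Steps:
Mul(Mul(-3, Add(-3, Mul(5, Pow(3, -1)))), 1) = Mul(Mul(-3, Add(-3, Mul(5, Rational(1, 3)))), 1) = Mul(Mul(-3, Add(-3, Rational(5, 3))), 1) = Mul(Mul(-3, Rational(-4, 3)), 1) = Mul(4, 1) = 4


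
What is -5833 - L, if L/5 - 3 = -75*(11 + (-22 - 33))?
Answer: -22348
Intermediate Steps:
L = 16515 (L = 15 + 5*(-75*(11 + (-22 - 33))) = 15 + 5*(-75*(11 - 55)) = 15 + 5*(-75*(-44)) = 15 + 5*3300 = 15 + 16500 = 16515)
-5833 - L = -5833 - 1*16515 = -5833 - 16515 = -22348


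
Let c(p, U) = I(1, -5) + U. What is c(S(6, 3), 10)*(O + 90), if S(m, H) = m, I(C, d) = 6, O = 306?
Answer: 6336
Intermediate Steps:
c(p, U) = 6 + U
c(S(6, 3), 10)*(O + 90) = (6 + 10)*(306 + 90) = 16*396 = 6336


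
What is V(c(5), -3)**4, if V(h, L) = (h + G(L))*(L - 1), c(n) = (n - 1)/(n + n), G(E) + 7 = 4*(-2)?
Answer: 7269949696/625 ≈ 1.1632e+7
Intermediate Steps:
G(E) = -15 (G(E) = -7 + 4*(-2) = -7 - 8 = -15)
c(n) = (-1 + n)/(2*n) (c(n) = (-1 + n)/((2*n)) = (-1 + n)*(1/(2*n)) = (-1 + n)/(2*n))
V(h, L) = (-1 + L)*(-15 + h) (V(h, L) = (h - 15)*(L - 1) = (-15 + h)*(-1 + L) = (-1 + L)*(-15 + h))
V(c(5), -3)**4 = (15 - (-1 + 5)/(2*5) - 15*(-3) - 3*(-1 + 5)/(2*5))**4 = (15 - 4/(2*5) + 45 - 3*4/(2*5))**4 = (15 - 1*2/5 + 45 - 3*2/5)**4 = (15 - 2/5 + 45 - 6/5)**4 = (292/5)**4 = 7269949696/625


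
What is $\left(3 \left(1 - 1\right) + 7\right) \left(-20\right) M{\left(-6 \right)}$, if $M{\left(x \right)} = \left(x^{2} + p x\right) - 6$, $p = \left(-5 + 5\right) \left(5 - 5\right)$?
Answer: $-4200$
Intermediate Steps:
$p = 0$ ($p = 0 \cdot 0 = 0$)
$M{\left(x \right)} = -6 + x^{2}$ ($M{\left(x \right)} = \left(x^{2} + 0 x\right) - 6 = \left(x^{2} + 0\right) - 6 = x^{2} - 6 = -6 + x^{2}$)
$\left(3 \left(1 - 1\right) + 7\right) \left(-20\right) M{\left(-6 \right)} = \left(3 \left(1 - 1\right) + 7\right) \left(-20\right) \left(-6 + \left(-6\right)^{2}\right) = \left(3 \cdot 0 + 7\right) \left(-20\right) \left(-6 + 36\right) = \left(0 + 7\right) \left(-20\right) 30 = 7 \left(-20\right) 30 = \left(-140\right) 30 = -4200$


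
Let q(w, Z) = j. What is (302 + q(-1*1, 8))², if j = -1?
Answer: 90601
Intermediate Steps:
q(w, Z) = -1
(302 + q(-1*1, 8))² = (302 - 1)² = 301² = 90601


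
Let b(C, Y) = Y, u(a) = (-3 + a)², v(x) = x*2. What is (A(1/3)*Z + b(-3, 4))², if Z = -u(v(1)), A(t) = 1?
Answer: 9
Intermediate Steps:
v(x) = 2*x
Z = -1 (Z = -(-3 + 2*1)² = -(-3 + 2)² = -1*(-1)² = -1*1 = -1)
(A(1/3)*Z + b(-3, 4))² = (1*(-1) + 4)² = (-1 + 4)² = 3² = 9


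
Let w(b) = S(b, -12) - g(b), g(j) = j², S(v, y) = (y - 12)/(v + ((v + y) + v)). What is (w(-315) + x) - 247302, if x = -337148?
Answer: -218092317/319 ≈ -6.8368e+5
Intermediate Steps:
S(v, y) = (-12 + y)/(y + 3*v) (S(v, y) = (-12 + y)/(v + (y + 2*v)) = (-12 + y)/(y + 3*v))
w(b) = -b² - 24/(-12 + 3*b) (w(b) = (-12 - 12)/(-12 + 3*b) - b² = -24/(-12 + 3*b) - b² = -b² - 24/(-12 + 3*b))
(w(-315) + x) - 247302 = ((-8 + (-315)²*(4 - 1*(-315)))/(-4 - 315) - 337148) - 247302 = ((-8 + 99225*(4 + 315))/(-319) - 337148) - 247302 = (-(-8 + 99225*319)/319 - 337148) - 247302 = (-(-8 + 31652775)/319 - 337148) - 247302 = (-1/319*31652767 - 337148) - 247302 = (-31652767/319 - 337148) - 247302 = -139202979/319 - 247302 = -218092317/319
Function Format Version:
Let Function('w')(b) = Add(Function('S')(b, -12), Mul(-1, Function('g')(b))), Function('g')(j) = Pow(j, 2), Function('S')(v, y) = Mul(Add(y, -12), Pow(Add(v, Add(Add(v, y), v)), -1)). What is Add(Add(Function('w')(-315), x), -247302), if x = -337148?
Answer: Rational(-218092317, 319) ≈ -6.8368e+5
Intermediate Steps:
Function('S')(v, y) = Mul(Pow(Add(y, Mul(3, v)), -1), Add(-12, y)) (Function('S')(v, y) = Mul(Add(-12, y), Pow(Add(v, Add(y, Mul(2, v))), -1)) = Mul(Add(-12, y), Pow(Add(y, Mul(3, v)), -1)) = Mul(Pow(Add(y, Mul(3, v)), -1), Add(-12, y)))
Function('w')(b) = Add(Mul(-1, Pow(b, 2)), Mul(-24, Pow(Add(-12, Mul(3, b)), -1))) (Function('w')(b) = Add(Mul(Pow(Add(-12, Mul(3, b)), -1), Add(-12, -12)), Mul(-1, Pow(b, 2))) = Add(Mul(Pow(Add(-12, Mul(3, b)), -1), -24), Mul(-1, Pow(b, 2))) = Add(Mul(-24, Pow(Add(-12, Mul(3, b)), -1)), Mul(-1, Pow(b, 2))) = Add(Mul(-1, Pow(b, 2)), Mul(-24, Pow(Add(-12, Mul(3, b)), -1))))
Add(Add(Function('w')(-315), x), -247302) = Add(Add(Mul(Pow(Add(-4, -315), -1), Add(-8, Mul(Pow(-315, 2), Add(4, Mul(-1, -315))))), -337148), -247302) = Add(Add(Mul(Pow(-319, -1), Add(-8, Mul(99225, Add(4, 315)))), -337148), -247302) = Add(Add(Mul(Rational(-1, 319), Add(-8, Mul(99225, 319))), -337148), -247302) = Add(Add(Mul(Rational(-1, 319), Add(-8, 31652775)), -337148), -247302) = Add(Add(Mul(Rational(-1, 319), 31652767), -337148), -247302) = Add(Add(Rational(-31652767, 319), -337148), -247302) = Add(Rational(-139202979, 319), -247302) = Rational(-218092317, 319)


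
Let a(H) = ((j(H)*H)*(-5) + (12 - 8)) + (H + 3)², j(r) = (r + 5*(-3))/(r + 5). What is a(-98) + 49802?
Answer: 5526653/93 ≈ 59426.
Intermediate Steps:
j(r) = (-15 + r)/(5 + r) (j(r) = (r - 15)/(5 + r) = (-15 + r)/(5 + r))
a(H) = 4 + (3 + H)² - 5*H*(-15 + H)/(5 + H) (a(H) = ((((-15 + H)/(5 + H))*H)*(-5) + (12 - 8)) + (H + 3)² = ((H*(-15 + H)/(5 + H))*(-5) + 4) + (3 + H)² = (-5*H*(-15 + H)/(5 + H) + 4) + (3 + H)² = (4 - 5*H*(-15 + H)/(5 + H)) + (3 + H)² = 4 + (3 + H)² - 5*H*(-15 + H)/(5 + H))
a(-98) + 49802 = (65 + (-98)³ + 6*(-98)² + 118*(-98))/(5 - 98) + 49802 = (65 - 941192 + 6*9604 - 11564)/(-93) + 49802 = -(65 - 941192 + 57624 - 11564)/93 + 49802 = -1/93*(-895067) + 49802 = 895067/93 + 49802 = 5526653/93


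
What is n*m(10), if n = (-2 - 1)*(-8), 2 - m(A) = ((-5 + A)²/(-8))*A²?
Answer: 7548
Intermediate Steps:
m(A) = 2 + A²*(-5 + A)²/8 (m(A) = 2 - (-5 + A)²/(-8)*A² = 2 - (-5 + A)²*(-⅛)*A² = 2 - (-(-5 + A)²/8)*A² = 2 - (-1)*A²*(-5 + A)²/8 = 2 + A²*(-5 + A)²/8)
n = 24 (n = -3*(-8) = 24)
n*m(10) = 24*(2 + (⅛)*10²*(-5 + 10)²) = 24*(2 + (⅛)*100*5²) = 24*(2 + (⅛)*100*25) = 24*(2 + 625/2) = 24*(629/2) = 7548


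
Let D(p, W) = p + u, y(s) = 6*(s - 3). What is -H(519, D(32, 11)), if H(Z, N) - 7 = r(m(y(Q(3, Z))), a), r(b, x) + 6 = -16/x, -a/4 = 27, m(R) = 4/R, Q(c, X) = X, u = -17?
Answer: -31/27 ≈ -1.1481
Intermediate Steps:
y(s) = -18 + 6*s (y(s) = 6*(-3 + s) = -18 + 6*s)
D(p, W) = -17 + p (D(p, W) = p - 17 = -17 + p)
a = -108 (a = -4*27 = -108)
r(b, x) = -6 - 16/x
H(Z, N) = 31/27 (H(Z, N) = 7 + (-6 - 16/(-108)) = 7 + (-6 - 16*(-1/108)) = 7 + (-6 + 4/27) = 7 - 158/27 = 31/27)
-H(519, D(32, 11)) = -1*31/27 = -31/27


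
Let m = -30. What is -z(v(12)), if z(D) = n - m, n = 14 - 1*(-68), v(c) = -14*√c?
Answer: -112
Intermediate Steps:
n = 82 (n = 14 + 68 = 82)
z(D) = 112 (z(D) = 82 - 1*(-30) = 82 + 30 = 112)
-z(v(12)) = -1*112 = -112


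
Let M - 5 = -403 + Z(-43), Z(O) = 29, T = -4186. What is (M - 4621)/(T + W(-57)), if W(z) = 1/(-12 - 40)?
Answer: 259480/217673 ≈ 1.1921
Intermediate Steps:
W(z) = -1/52 (W(z) = 1/(-52) = -1/52)
M = -369 (M = 5 + (-403 + 29) = 5 - 374 = -369)
(M - 4621)/(T + W(-57)) = (-369 - 4621)/(-4186 - 1/52) = -4990/(-217673/52) = -4990*(-52/217673) = 259480/217673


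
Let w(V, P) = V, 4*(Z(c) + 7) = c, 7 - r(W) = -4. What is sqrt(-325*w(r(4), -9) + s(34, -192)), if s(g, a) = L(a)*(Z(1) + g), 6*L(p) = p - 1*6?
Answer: I*sqrt(17897)/2 ≈ 66.89*I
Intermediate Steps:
r(W) = 11 (r(W) = 7 - 1*(-4) = 7 + 4 = 11)
Z(c) = -7 + c/4
L(p) = -1 + p/6 (L(p) = (p - 1*6)/6 = (p - 6)/6 = (-6 + p)/6 = -1 + p/6)
s(g, a) = (-1 + a/6)*(-27/4 + g) (s(g, a) = (-1 + a/6)*((-7 + (1/4)*1) + g) = (-1 + a/6)*((-7 + 1/4) + g) = (-1 + a/6)*(-27/4 + g))
sqrt(-325*w(r(4), -9) + s(34, -192)) = sqrt(-325*11 + (-27 + 4*34)*(-6 - 192)/24) = sqrt(-3575 + (1/24)*(-27 + 136)*(-198)) = sqrt(-3575 + (1/24)*109*(-198)) = sqrt(-3575 - 3597/4) = sqrt(-17897/4) = I*sqrt(17897)/2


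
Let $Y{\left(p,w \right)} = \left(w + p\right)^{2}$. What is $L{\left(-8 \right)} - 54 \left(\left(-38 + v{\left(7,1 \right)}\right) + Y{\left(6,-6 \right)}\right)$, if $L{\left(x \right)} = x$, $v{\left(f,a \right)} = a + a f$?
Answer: $1612$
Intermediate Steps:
$Y{\left(p,w \right)} = \left(p + w\right)^{2}$
$L{\left(-8 \right)} - 54 \left(\left(-38 + v{\left(7,1 \right)}\right) + Y{\left(6,-6 \right)}\right) = -8 - 54 \left(\left(-38 + 1 \left(1 + 7\right)\right) + \left(6 - 6\right)^{2}\right) = -8 - 54 \left(\left(-38 + 1 \cdot 8\right) + 0^{2}\right) = -8 - 54 \left(\left(-38 + 8\right) + 0\right) = -8 - 54 \left(-30 + 0\right) = -8 - -1620 = -8 + 1620 = 1612$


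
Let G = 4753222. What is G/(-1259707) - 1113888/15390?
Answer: -246054099566/3231148455 ≈ -76.151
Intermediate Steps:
G/(-1259707) - 1113888/15390 = 4753222/(-1259707) - 1113888/15390 = 4753222*(-1/1259707) - 1113888*1/15390 = -4753222/1259707 - 185648/2565 = -246054099566/3231148455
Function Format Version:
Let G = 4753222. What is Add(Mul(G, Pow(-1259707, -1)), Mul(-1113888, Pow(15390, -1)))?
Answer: Rational(-246054099566, 3231148455) ≈ -76.151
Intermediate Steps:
Add(Mul(G, Pow(-1259707, -1)), Mul(-1113888, Pow(15390, -1))) = Add(Mul(4753222, Pow(-1259707, -1)), Mul(-1113888, Pow(15390, -1))) = Add(Mul(4753222, Rational(-1, 1259707)), Mul(-1113888, Rational(1, 15390))) = Add(Rational(-4753222, 1259707), Rational(-185648, 2565)) = Rational(-246054099566, 3231148455)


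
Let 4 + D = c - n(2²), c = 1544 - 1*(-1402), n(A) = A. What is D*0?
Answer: 0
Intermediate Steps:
c = 2946 (c = 1544 + 1402 = 2946)
D = 2938 (D = -4 + (2946 - 1*2²) = -4 + (2946 - 1*4) = -4 + (2946 - 4) = -4 + 2942 = 2938)
D*0 = 2938*0 = 0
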